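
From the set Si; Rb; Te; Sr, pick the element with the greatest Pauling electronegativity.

Te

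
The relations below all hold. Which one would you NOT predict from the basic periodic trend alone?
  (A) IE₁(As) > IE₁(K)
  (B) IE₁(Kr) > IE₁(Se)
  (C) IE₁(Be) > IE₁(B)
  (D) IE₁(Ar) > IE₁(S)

(C)

The general trend: IE₁ increases across a period and decreases down a group.
(A) As (period 4, group 15) vs K (period 4, group 1): the stated order agrees with the simple trend.
(B) Kr (period 4, group 18) vs Se (period 4, group 16): the stated order agrees with the simple trend.
(C) Be (period 2, group 2) vs B (period 2, group 13): the stated order contradicts the simple trend.
(D) Ar (period 3, group 18) vs S (period 3, group 16): the stated order agrees with the simple trend.
The exception is (C): removing B's lone 2p electron is easier than breaking Be's filled 2s².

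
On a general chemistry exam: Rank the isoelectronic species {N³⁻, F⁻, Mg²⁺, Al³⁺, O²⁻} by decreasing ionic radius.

N³⁻, O²⁻, F⁻, Mg²⁺, Al³⁺

All of these have 10 electrons, so size is governed by nuclear charge alone: the more protons, the stronger the pull on the same electron cloud, and the smaller the ion.
Nuclear charges: Al³⁺ (Z=13), Mg²⁺ (Z=12), F⁻ (Z=9), O²⁻ (Z=8), N³⁻ (Z=7).
Largest to smallest: N³⁻ > O²⁻ > F⁻ > Mg²⁺ > Al³⁺.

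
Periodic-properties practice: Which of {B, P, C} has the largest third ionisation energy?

C

Consider each +2 ion: B²⁺ still has 1 valence electron; P²⁺ still has 3 valence electrons; C²⁺ still has 2 valence electrons.
All are still removing valence electrons, so compare the +2 ions as you would atoms: IE_3 generally rises across a period (higher Z_eff) and falls down a group (larger shell), subject to the usual subshell exceptions.
Valence configurations: B²⁺ [He]2s¹, P²⁺ [Ne]3s²3p¹, C²⁺ [He]2s².
The numbers (kJ/mol): B 3660, P 2914, C 4620.
So the third ionization energies run P < B < C.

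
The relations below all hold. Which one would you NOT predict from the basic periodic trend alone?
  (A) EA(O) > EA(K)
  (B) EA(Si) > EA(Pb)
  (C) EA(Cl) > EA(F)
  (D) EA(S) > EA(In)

The general trend: electron affinity increases across a period and decreases down a group.
(A) O (period 2, group 16) vs K (period 4, group 1): the stated order agrees with the simple trend.
(B) Si (period 3, group 14) vs Pb (period 6, group 14): the stated order agrees with the simple trend.
(C) Cl (period 3, group 17) vs F (period 2, group 17): the stated order contradicts the simple trend.
(D) S (period 3, group 16) vs In (period 5, group 13): the stated order agrees with the simple trend.
The exception is (C): F's small 2p subshell makes the incoming electron feel strong e⁻–e⁻ repulsion, so Cl actually releases more energy on gaining an electron.

(C)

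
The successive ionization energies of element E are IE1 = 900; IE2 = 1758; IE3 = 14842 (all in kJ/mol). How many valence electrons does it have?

Look for the largest jump between consecutive ionization energies: IE3/IE2 ≈ 8.4, far larger than any earlier ratio.
That jump marks the point where a core electron is being removed. So the atom has 2 valence electrons.

2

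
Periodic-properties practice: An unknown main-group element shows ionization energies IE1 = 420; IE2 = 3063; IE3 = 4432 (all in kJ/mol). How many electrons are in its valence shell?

1

Look for the largest jump between consecutive ionization energies: IE2/IE1 ≈ 7.3, far larger than any earlier ratio.
That jump marks the point where a core electron is being removed. So the atom has 1 valence electron.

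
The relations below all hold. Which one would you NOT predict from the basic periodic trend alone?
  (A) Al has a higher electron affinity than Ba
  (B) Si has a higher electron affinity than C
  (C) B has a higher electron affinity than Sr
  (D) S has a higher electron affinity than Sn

(B)

The general trend: electron affinity increases across a period and decreases down a group.
(A) Al (period 3, group 13) vs Ba (period 6, group 2): the stated order agrees with the simple trend.
(B) Si (period 3, group 14) vs C (period 2, group 14): the stated order contradicts the simple trend.
(C) B (period 2, group 13) vs Sr (period 5, group 2): the stated order agrees with the simple trend.
(D) S (period 3, group 16) vs Sn (period 5, group 14): the stated order agrees with the simple trend.
The exception is (B): Si's larger, more diffuse 3p orbitals accept an added electron slightly more readily than C's compact 2p.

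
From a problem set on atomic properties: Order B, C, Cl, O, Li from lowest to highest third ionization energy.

IE_3 is the cost of taking one more electron from the +2 cation: B²⁺ still has 1 valence electron; C²⁺ still has 2 valence electrons; Cl²⁺ still has 5 valence electrons; O²⁺ still has 4 valence electrons; Li²⁺ is already 1 electron into the core.
Pulling an electron out of a noble-gas core costs far more than removing a remaining valence electron, so Li sits at the high end of IE_3.
Valence configurations: B²⁺ [He]2s¹, C²⁺ [He]2s², Cl²⁺ [Ne]3s²3p³, O²⁺ [He]2s²2p².
Tabulated IE_3 (kJ/mol): B 3660, C 4620, Cl 3822, O 5300, Li 11815.
So the third ionization energies run B < Cl < C < O < Li.

B, Cl, C, O, Li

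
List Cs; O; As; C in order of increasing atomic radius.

O < C < As < Cs

Across a period the added protons contract the valence shell; down a group each new principal shell makes the atom larger.
These span different periods and groups, so the two trends combine.
C > O: C lies to the left of O in period 2, so the across-period effect alone puts C larger.
As > C: the two effects oppose for this pair; the down-group effect wins (121 vs 75 pm).
Cs > As: relative to As, both the across-period and down-group shifts push Cs's atomic radius up.
Approximate values (pm): C 75, O 63, As 121, Cs 232.
So from smallest to largest: O < C < As < Cs.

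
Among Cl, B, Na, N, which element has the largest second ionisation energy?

The second ionization energy removes an electron from the +1 ion. For each element: Cl⁺ still has 6 valence electrons; B⁺ still has 2 valence electrons; Na⁺ is the bare [Ne] core; N⁺ still has 4 valence electrons.
Core electrons are held far more tightly than valence electrons, so Na tops the IE_2 order.
Valence configurations: Cl⁺ [Ne]3s²3p⁴, B⁺ [He]2s², N⁺ [He]2s²2p².
Approximate IE_2 values (kJ/mol): Cl 2298, B 2427, Na 4562, N 2856.
Hence IE_2: Cl < B < N < Na.

Na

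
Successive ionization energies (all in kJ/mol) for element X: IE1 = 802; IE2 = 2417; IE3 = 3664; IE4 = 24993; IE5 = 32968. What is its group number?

Look for the largest jump between consecutive ionization energies: IE4/IE3 ≈ 6.8, far larger than any earlier ratio.
That jump marks the point where a core electron is being removed. So the atom has 3 valence electrons.
A main-group element with 3 valence electrons is in group 13.

Group 13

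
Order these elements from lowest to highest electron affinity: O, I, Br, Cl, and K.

K, O, I, Br, Cl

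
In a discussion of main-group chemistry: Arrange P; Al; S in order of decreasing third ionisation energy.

The third ionization energy removes an electron from the +2 ion. For each element: P²⁺ still has 3 valence electrons; Al²⁺ still has 1 valence electron; S²⁺ still has 4 valence electrons.
All are still removing valence electrons, so compare the +2 ions as you would atoms: IE_3 generally rises across a period (higher Z_eff) and falls down a group (larger shell), subject to the usual subshell exceptions.
Valence configurations: P²⁺ [Ne]3s²3p¹, Al²⁺ [Ne]3s¹, S²⁺ [Ne]3s²3p².
The numbers (kJ/mol): P 2914, Al 2745, S 3357.
Hence IE_3: Al < P < S.

S, P, Al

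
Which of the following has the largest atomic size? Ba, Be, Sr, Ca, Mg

Be is in period 2, group 2; Mg is in period 3, group 2; Ca is in period 4, group 2; Sr is in period 5, group 2; Ba is in period 6, group 2.
Radius decreases left→right (rising Z_eff, same n) and increases top→bottom (higher n).
All are in group 2, so atomic radius increases down the group.
The largest atomic size among these belongs to Ba.

Ba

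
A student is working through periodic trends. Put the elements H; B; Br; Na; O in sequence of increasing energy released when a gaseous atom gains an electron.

B < Na < H < O < Br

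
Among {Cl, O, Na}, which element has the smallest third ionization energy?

Consider each +2 ion: Cl²⁺ still has 5 valence electrons; O²⁺ still has 4 valence electrons; Na²⁺ is already 1 electron into the core.
Breaking into a closed-shell core is much more expensive than removing a leftover valence electron — Na has the largest IE_3 here.
Valence configurations: Cl²⁺ [Ne]3s²3p³, O²⁺ [He]2s²2p².
Approximate IE_3 values (kJ/mol): Cl 3822, O 5300, Na 6910.
Hence IE_3: Cl < O < Na.

Cl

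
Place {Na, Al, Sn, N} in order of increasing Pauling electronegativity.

Na < Al < Sn < N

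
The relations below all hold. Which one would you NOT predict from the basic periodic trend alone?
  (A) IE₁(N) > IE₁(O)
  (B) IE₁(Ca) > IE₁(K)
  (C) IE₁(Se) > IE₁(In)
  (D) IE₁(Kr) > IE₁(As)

(A)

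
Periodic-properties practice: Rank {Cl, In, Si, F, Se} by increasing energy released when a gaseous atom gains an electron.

In, Si, Se, F, Cl

F is in period 2, group 17; Si is in period 3, group 14; Cl is in period 3, group 17; Se is in period 4, group 16; In is in period 5, group 13.
Adding an electron releases more energy for atoms nearer the top right (short of the noble gases).
Neither a single period nor a single group — weigh both effects.
Si > In: both effects reinforce here, so Si is clearly the higher of the two.
Se > Si: the two effects oppose for this pair; the across-period effect wins (195 vs 134 kJ/mol).
F > Se: both effects reinforce here, so F is clearly the higher of the two.
Cl > F: this pair runs against the simple trend — see the exception note.
Note the exception: Cl has a higher electron affinity than F, contrary to the simple trend — F's small 2p subshell makes the incoming electron feel strong e⁻–e⁻ repulsion, so Cl actually releases more energy on gaining an electron.
Tabulated electron affinity (kJ/mol): F 328, Si 134, Cl 349, Se 195, In 29.
So from lowest to highest: In < Si < Se < F < Cl.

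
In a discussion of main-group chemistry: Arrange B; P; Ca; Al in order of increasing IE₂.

Ca < Al < P < B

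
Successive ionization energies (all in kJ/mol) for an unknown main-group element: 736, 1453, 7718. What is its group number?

Group 2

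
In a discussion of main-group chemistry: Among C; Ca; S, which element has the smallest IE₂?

After 1 electron has been removed, what remains? C⁺ still has 3 valence electrons; Ca⁺ still has 1 valence electron; S⁺ still has 5 valence electrons.
All are still removing valence electrons, so compare the +1 ions as you would atoms: IE_2 generally rises across a period (higher Z_eff) and falls down a group (larger shell), subject to the usual subshell exceptions.
Valence configurations: C⁺ [He]2s²2p¹, Ca⁺ [Ar]4s¹, S⁺ [Ne]3s²3p³.
The numbers (kJ/mol): C 2353, Ca 1145, S 2252.
Hence IE_2: Ca < S < C.

Ca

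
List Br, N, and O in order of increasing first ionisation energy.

Br < O < N

N is in period 2, group 15; O is in period 2, group 16; Br is in period 4, group 17.
IE₁ increases left→right with effective nuclear charge and decreases top→bottom as the valence shell moves farther out.
Here both period and group differ, so the two effects have to be weighed against each other.
O > Br: the two effects oppose for this pair; the down-group effect wins (1314 vs 1140 kJ/mol).
N > O: this pair runs against the simple trend — see the exception note.
Note the exception: N has a higher first ionization energy than O, contrary to the simple trend — pairing an electron in O's 2p⁴ costs repulsion energy, so O ionizes more easily than half-filled N (2p³).
Approximate values (kJ/mol): N 1402, O 1314, Br 1140.
So from lowest to highest: Br < O < N.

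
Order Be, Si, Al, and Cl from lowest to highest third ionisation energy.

After 2 electrons have been removed, what remains? Be²⁺ is the bare [He] core; Si²⁺ still has 2 valence electrons; Al²⁺ still has 1 valence electron; Cl²⁺ still has 5 valence electrons.
Core electrons are held far more tightly than valence electrons, so Be tops the IE_3 order.
Valence configurations: Si²⁺ [Ne]3s², Al²⁺ [Ne]3s¹, Cl²⁺ [Ne]3s²3p³.
Approximate IE_3 values (kJ/mol): Be 14849, Si 3232, Al 2745, Cl 3822.
Hence IE_3: Al < Si < Cl < Be.

Al < Si < Cl < Be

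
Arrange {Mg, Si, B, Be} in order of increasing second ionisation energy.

After 1 electron has been removed, what remains? Mg⁺ still has 1 valence electron; Si⁺ still has 3 valence electrons; B⁺ still has 2 valence electrons; Be⁺ still has 1 valence electron.
All are still removing valence electrons, so compare the +1 ions as you would atoms: IE_2 generally rises across a period (higher Z_eff) and falls down a group (larger shell), subject to the usual subshell exceptions.
Valence configurations: Mg⁺ [Ne]3s¹, Si⁺ [Ne]3s²3p¹, B⁺ [He]2s², Be⁺ [He]2s¹.
The numbers (kJ/mol): Mg 1451, Si 1577, B 2427, Be 1757.
Hence IE_2: Mg < Si < Be < B.

Mg < Si < Be < B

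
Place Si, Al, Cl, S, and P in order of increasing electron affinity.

Al is in period 3, group 13; Si is in period 3, group 14; P is in period 3, group 15; S is in period 3, group 16; Cl is in period 3, group 17.
Electron affinity generally becomes more exothermic across a period toward the halogens and less exothermic down a group.
All lie in period 3; the across-period trend (electron affinity increases left to right) applies, with the exception below.
Note the exception: Si has a higher electron affinity than P, contrary to the simple trend — adding an electron to P's half-filled 3p³ is unfavourable, so Si (3p²) has the more exothermic EA.
For reference (kJ/mol): Al 42, Si 134, P 72, S 200, Cl 349.
So from lowest to highest: Al < P < Si < S < Cl.

Al < P < Si < S < Cl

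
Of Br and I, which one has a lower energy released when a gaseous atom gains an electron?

I

Electron affinity generally becomes more exothermic across a period toward the halogens and less exothermic down a group.
All are in group 17, so electron affinity increases up the group.
So I has the lower energy released when a gaseous atom gains an electron (I < Br).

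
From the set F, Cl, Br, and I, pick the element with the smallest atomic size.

F

Across a period the added protons contract the valence shell; down a group each new principal shell makes the atom larger.
All are in group 17, so atomic radius increases down the group.
The smallest atomic size among these belongs to F.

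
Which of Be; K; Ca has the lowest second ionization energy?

Consider each +1 ion: Be⁺ still has 1 valence electron; K⁺ is the bare [Ar] core; Ca⁺ still has 1 valence electron.
Core electrons are held far more tightly than valence electrons, so K tops the IE_2 order.
Valence configurations: Be⁺ [He]2s¹, Ca⁺ [Ar]4s¹.
Tabulated IE_2 (kJ/mol): Be 1757, K 3052, Ca 1145.
So the second ionization energies run Ca < Be < K.

Ca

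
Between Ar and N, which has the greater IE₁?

Ar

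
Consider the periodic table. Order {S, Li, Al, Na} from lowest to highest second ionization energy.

After 1 electron has been removed, what remains? S⁺ still has 5 valence electrons; Li⁺ is the bare [He] core; Al⁺ still has 2 valence electrons; Na⁺ is the bare [Ne] core.
Breaking into a closed-shell core is much more expensive than removing a leftover valence electron — Na and Li have the largest IE_2 here.
Valence configurations: S⁺ [Ne]3s²3p³, Al⁺ [Ne]3s².
Approximate IE_2 values (kJ/mol): S 2252, Li 7298, Al 1817, Na 4562.
So the second ionization energies run Al < S < Na < Li.

Al < S < Na < Li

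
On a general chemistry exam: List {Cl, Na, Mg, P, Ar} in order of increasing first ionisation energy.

Na is in period 3, group 1; Mg is in period 3, group 2; P is in period 3, group 15; Cl is in period 3, group 17; Ar is in period 3, group 18.
Removing the outermost electron gets harder across a period and easier down a group.
All lie in period 3, so first ionization energy increases left to right.
So from lowest to highest: Na < Mg < P < Cl < Ar.

Na, Mg, P, Cl, Ar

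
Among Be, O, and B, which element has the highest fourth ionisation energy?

Consider each +3 ion: Be³⁺ is already 1 electron into the core; O³⁺ still has 3 valence electrons; B³⁺ is the bare [He] core.
Core electrons are held far more tightly than valence electrons, so Be and B top the IE_4 order.
Tabulated IE_4 (kJ/mol): Be 21007, O 7469, B 25026.
Putting it together, IE_4: O < Be < B.

B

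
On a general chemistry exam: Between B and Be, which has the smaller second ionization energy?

IE_2 is the cost of taking one more electron from the +1 cation: B⁺ still has 2 valence electrons; Be⁺ still has 1 valence electron.
All are still removing valence electrons, so compare the +1 ions as you would atoms: IE_2 generally rises across a period (higher Z_eff) and falls down a group (larger shell), subject to the usual subshell exceptions.
Valence configurations: B⁺ [He]2s², Be⁺ [He]2s¹.
Tabulated IE_2 (kJ/mol): B 2427, Be 1757.
Hence IE_2: Be < B.

Be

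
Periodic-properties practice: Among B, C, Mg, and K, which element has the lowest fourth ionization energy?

Consider each +3 ion: B³⁺ is the bare [He] core; C³⁺ still has 1 valence electron; Mg³⁺ is already 1 electron into the core; K³⁺ is already 2 electrons into the core.
Usually core removal costs more than valence removal, but here the competition is close: a tightly held n=2 valence electron can cost more to remove than an n=3 core electron, so the actual values have to decide it.
The numbers (kJ/mol): B 25026, C 6223, Mg 10543, K 5877.
Overall IE_4 order: K < C < Mg < B.

K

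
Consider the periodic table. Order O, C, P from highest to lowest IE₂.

IE_2 is the cost of taking one more electron from the +1 cation: O⁺ still has 5 valence electrons; C⁺ still has 3 valence electrons; P⁺ still has 4 valence electrons.
All are still removing valence electrons, so compare the +1 ions as you would atoms: IE_2 generally rises across a period (higher Z_eff) and falls down a group (larger shell), subject to the usual subshell exceptions.
Valence configurations: O⁺ [He]2s²2p³, C⁺ [He]2s²2p¹, P⁺ [Ne]3s²3p².
Approximate IE_2 values (kJ/mol): O 3388, C 2353, P 1907.
Overall IE_2 order: P < C < O.

O > C > P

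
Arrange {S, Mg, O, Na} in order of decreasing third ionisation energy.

Mg, Na, O, S

IE_3 is the cost of taking one more electron from the +2 cation: S²⁺ still has 4 valence electrons; Mg²⁺ is the bare [Ne] core; O²⁺ still has 4 valence electrons; Na²⁺ is already 1 electron into the core.
Core electrons are held far more tightly than valence electrons, so Na and Mg top the IE_3 order.
Valence configurations: S²⁺ [Ne]3s²3p², O²⁺ [He]2s²2p².
Tabulated IE_3 (kJ/mol): S 3357, Mg 7733, O 5300, Na 6910.
Putting it together, IE_3: S < O < Na < Mg.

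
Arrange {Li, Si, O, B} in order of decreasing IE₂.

Li, O, B, Si

After 1 electron has been removed, what remains? Li⁺ is the bare [He] core; Si⁺ still has 3 valence electrons; O⁺ still has 5 valence electrons; B⁺ still has 2 valence electrons.
Pulling an electron out of a noble-gas core costs far more than removing a remaining valence electron, so Li sits at the high end of IE_2.
Valence configurations: Si⁺ [Ne]3s²3p¹, O⁺ [He]2s²2p³, B⁺ [He]2s².
Tabulated IE_2 (kJ/mol): Li 7298, Si 1577, O 3388, B 2427.
Overall IE_2 order: Si < B < O < Li.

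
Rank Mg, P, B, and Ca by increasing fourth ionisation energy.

P < Ca < Mg < B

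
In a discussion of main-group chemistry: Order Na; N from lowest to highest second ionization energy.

After 1 electron has been removed, what remains? Na⁺ is the bare [Ne] core; N⁺ still has 4 valence electrons.
Breaking into a closed-shell core is much more expensive than removing a leftover valence electron — Na has the largest IE_2 here.
Tabulated IE_2 (kJ/mol): Na 4562, N 2856.
Hence IE_2: N < Na.

N, Na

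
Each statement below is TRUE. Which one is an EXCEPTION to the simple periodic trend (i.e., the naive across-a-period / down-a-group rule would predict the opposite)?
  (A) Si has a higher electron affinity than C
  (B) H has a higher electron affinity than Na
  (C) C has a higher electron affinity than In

(A)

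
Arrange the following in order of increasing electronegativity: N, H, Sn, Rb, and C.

H is in period 1, group 1; C is in period 2, group 14; N is in period 2, group 15; Rb is in period 5, group 1; Sn is in period 5, group 14.
Electronegativity increases across a period and decreases down a group, tracking effective nuclear charge and atomic size.
These span different periods and groups, so the two trends combine.
Sn > Rb: both are in period 5; the period trend gives Sn the larger value.
H > Sn: the two effects oppose for this pair; the down-group effect wins (2.20 vs 1.96).
C > H: period and group pull opposite ways; the across-period shift dominates (2.55 vs 2.20).
N > C: both are in period 2; the period trend gives N the larger value.
Approximate values (Pauling): H 2.20, C 2.55, N 3.04, Rb 0.82, Sn 1.96.
So from lowest to highest: Rb < Sn < H < C < N.

Rb < Sn < H < C < N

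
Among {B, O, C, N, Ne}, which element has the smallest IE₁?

B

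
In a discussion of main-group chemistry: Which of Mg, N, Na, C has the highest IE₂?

The second ionization energy removes an electron from the +1 ion. For each element: Mg⁺ still has 1 valence electron; N⁺ still has 4 valence electrons; Na⁺ is the bare [Ne] core; C⁺ still has 3 valence electrons.
Core electrons are held far more tightly than valence electrons, so Na tops the IE_2 order.
Valence configurations: Mg⁺ [Ne]3s¹, N⁺ [He]2s²2p², C⁺ [He]2s²2p¹.
Tabulated IE_2 (kJ/mol): Mg 1451, N 2856, Na 4562, C 2353.
Overall IE_2 order: Mg < C < N < Na.

Na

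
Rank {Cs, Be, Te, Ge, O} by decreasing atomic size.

Atomic radius shrinks across a period as nuclear charge pulls the same shell inward, and grows down a group as new shells are added.
These span different periods and groups, so the two trends combine.
Be > O: Be lies to the left of O in period 2, so the across-period effect alone puts Be larger.
Ge > Be: period and group pull opposite ways; the down-group shift dominates (121 vs 102 pm).
Te > Ge: the two effects oppose for this pair; the down-group effect wins (136 vs 121 pm).
Cs > Te: relative to Te, both the across-period and down-group shifts push Cs's atomic radius up.
For reference (pm): Be 102, O 63, Ge 121, Te 136, Cs 232.
So from largest to smallest: Cs > Te > Ge > Be > O.

Cs > Te > Ge > Be > O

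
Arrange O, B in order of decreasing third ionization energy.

O > B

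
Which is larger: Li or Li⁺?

Li

Forming Li⁺ removes 1 electron from Li. Fewer electrons for the same nuclear charge means less shielding and a higher Z_eff on the remaining electrons, and for main-group metals the entire outer shell is lost.
A cation is smaller than its parent atom: Li⁺ < Li.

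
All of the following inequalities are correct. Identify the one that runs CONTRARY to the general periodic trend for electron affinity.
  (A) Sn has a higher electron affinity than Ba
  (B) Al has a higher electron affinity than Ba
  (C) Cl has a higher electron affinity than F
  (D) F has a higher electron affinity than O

The general trend: electron affinity increases across a period and decreases down a group.
(A) Sn (period 5, group 14) vs Ba (period 6, group 2): the stated order agrees with the simple trend.
(B) Al (period 3, group 13) vs Ba (period 6, group 2): the stated order agrees with the simple trend.
(C) Cl (period 3, group 17) vs F (period 2, group 17): the stated order contradicts the simple trend.
(D) F (period 2, group 17) vs O (period 2, group 16): the stated order agrees with the simple trend.
The exception is (C): F's small 2p subshell makes the incoming electron feel strong e⁻–e⁻ repulsion, so Cl actually releases more energy on gaining an electron.

(C)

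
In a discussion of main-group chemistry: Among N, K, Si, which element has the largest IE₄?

IE_4 is the cost of taking one more electron from the +3 cation: N³⁺ still has 2 valence electrons; K³⁺ is already 2 electrons into the core; Si³⁺ still has 1 valence electron.
Usually core removal costs more than valence removal, but here the competition is close: a tightly held n=2 valence electron can cost more to remove than an n=3 core electron, so the actual values have to decide it.
Valence configurations: N³⁺ [He]2s², Si³⁺ [Ne]3s¹.
Tabulated IE_4 (kJ/mol): N 7475, K 5877, Si 4356.
Hence IE_4: Si < K < N.

N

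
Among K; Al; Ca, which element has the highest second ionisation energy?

K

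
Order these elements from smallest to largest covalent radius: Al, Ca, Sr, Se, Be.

Be is in period 2, group 2; Al is in period 3, group 13; Ca is in period 4, group 2; Se is in period 4, group 16; Sr is in period 5, group 2.
Atomic radius shrinks across a period as nuclear charge pulls the same shell inward, and grows down a group as new shells are added.
Here both period and group differ, so the two effects have to be weighed against each other.
Se > Be: period and group pull opposite ways; the down-group shift dominates (116 vs 102 pm).
Al > Se: the two effects oppose for this pair; the across-period effect wins (126 vs 116 pm).
Ca > Al: relative to Al, both the across-period and down-group shifts push Ca's atomic radius up.
Sr > Ca: Sr sits below Ca in group 2, so the down-group effect alone puts Sr larger.
Approximate values (pm): Be 102, Al 126, Ca 171, Se 116, Sr 185.
So from smallest to largest: Be < Se < Al < Ca < Sr.

Be, Se, Al, Ca, Sr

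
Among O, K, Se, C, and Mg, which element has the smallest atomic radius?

O

Moving right in a period, electrons are added to the same shell under a stronger nuclear pull, so atoms get smaller; moving down, a new shell is opened and atoms get larger.
Neither a single period nor a single group — weigh both effects.
C > O: both are in period 2; the period trend gives C the larger value.
Se > C: period and group pull opposite ways; the down-group shift dominates (116 vs 75 pm).
Mg > Se: the two effects oppose for this pair; the across-period effect wins (139 vs 116 pm).
K > Mg: both effects reinforce here, so K is clearly the larger of the two.
For reference (pm): C 75, O 63, Mg 139, K 196, Se 116.
The smallest atomic radius among these belongs to O.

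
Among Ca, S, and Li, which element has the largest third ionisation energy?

After 2 electrons have been removed, what remains? Ca²⁺ is the bare [Ar] core; S²⁺ still has 4 valence electrons; Li²⁺ is already 1 electron into the core.
Breaking into a closed-shell core is much more expensive than removing a leftover valence electron — Ca and Li have the largest IE_3 here.
Approximate IE_3 values (kJ/mol): Ca 4912, S 3357, Li 11815.
Hence IE_3: S < Ca < Li.

Li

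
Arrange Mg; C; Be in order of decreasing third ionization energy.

Be > Mg > C

After 2 electrons have been removed, what remains? Mg²⁺ is the bare [Ne] core; C²⁺ still has 2 valence electrons; Be²⁺ is the bare [He] core.
Pulling an electron out of a noble-gas core costs far more than removing a remaining valence electron, so Mg and Be sit at the high end of IE_3.
Tabulated IE_3 (kJ/mol): Mg 7733, C 4620, Be 14849.
Overall IE_3 order: C < Mg < Be.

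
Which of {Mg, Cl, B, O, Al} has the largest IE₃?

The third ionization energy removes an electron from the +2 ion. For each element: Mg²⁺ is the bare [Ne] core; Cl²⁺ still has 5 valence electrons; B²⁺ still has 1 valence electron; O²⁺ still has 4 valence electrons; Al²⁺ still has 1 valence electron.
Pulling an electron out of a noble-gas core costs far more than removing a remaining valence electron, so Mg sits at the high end of IE_3.
Valence configurations: Cl²⁺ [Ne]3s²3p³, B²⁺ [He]2s¹, O²⁺ [He]2s²2p², Al²⁺ [Ne]3s¹.
Tabulated IE_3 (kJ/mol): Mg 7733, Cl 3822, B 3660, O 5300, Al 2745.
So the third ionization energies run Al < B < Cl < O < Mg.

Mg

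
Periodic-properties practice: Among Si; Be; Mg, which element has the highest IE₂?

Be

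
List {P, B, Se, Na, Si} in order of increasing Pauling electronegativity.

Na, Si, B, P, Se

Atoms toward the upper right of the periodic table pull bonding electrons most strongly.
These span different periods and groups, so the two trends combine.
Si > Na: Si lies to the right of Na in period 3, so the across-period effect alone puts Si higher.
B > Si: the two effects oppose for this pair; the down-group effect wins (2.04 vs 1.90).
P > B: the two effects oppose for this pair; the across-period effect wins (2.19 vs 2.04).
Se > P: period and group pull opposite ways; the across-period shift dominates (2.55 vs 2.19).
Tabulated electronegativity (Pauling): B 2.04, Na 0.93, Si 1.90, P 2.19, Se 2.55.
So from lowest to highest: Na < Si < B < P < Se.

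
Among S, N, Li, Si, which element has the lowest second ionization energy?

The second ionization energy removes an electron from the +1 ion. For each element: S⁺ still has 5 valence electrons; N⁺ still has 4 valence electrons; Li⁺ is the bare [He] core; Si⁺ still has 3 valence electrons.
Core electrons are held far more tightly than valence electrons, so Li tops the IE_2 order.
Valence configurations: S⁺ [Ne]3s²3p³, N⁺ [He]2s²2p², Si⁺ [Ne]3s²3p¹.
Tabulated IE_2 (kJ/mol): S 2252, N 2856, Li 7298, Si 1577.
So the second ionization energies run Si < S < N < Li.

Si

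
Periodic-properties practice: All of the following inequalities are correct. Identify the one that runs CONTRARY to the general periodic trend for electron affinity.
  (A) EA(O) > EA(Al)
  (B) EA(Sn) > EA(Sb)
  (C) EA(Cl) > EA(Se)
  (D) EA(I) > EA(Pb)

(B)

The general trend: electron affinity increases across a period and decreases down a group.
(A) O (period 2, group 16) vs Al (period 3, group 13): the stated order agrees with the simple trend.
(B) Sn (period 5, group 14) vs Sb (period 5, group 15): the stated order contradicts the simple trend.
(C) Cl (period 3, group 17) vs Se (period 4, group 16): the stated order agrees with the simple trend.
(D) I (period 5, group 17) vs Pb (period 6, group 14): the stated order agrees with the simple trend.
The exception is (B): adding an electron to Sb's half-filled 5p³ is unfavourable, so Sn has the more exothermic EA.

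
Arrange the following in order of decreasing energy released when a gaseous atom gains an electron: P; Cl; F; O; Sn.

O is in period 2, group 16; F is in period 2, group 17; P is in period 3, group 15; Cl is in period 3, group 17; Sn is in period 5, group 14.
Electron affinity generally becomes more exothermic across a period toward the halogens and less exothermic down a group.
Here both period and group differ, so the two effects have to be weighed against each other.
Sn > P: this pair runs against the simple trend — see the exception note.
O > Sn: relative to Sn, both the across-period and down-group shifts push O's electron affinity up.
F > O: F lies to the right of O in period 2, so the across-period effect alone puts F higher.
Cl > F: this pair runs against the simple trend — see the exception note.
Note the exception: Sn has a higher electron affinity than P, contrary to the simple trend — adding an electron to P's half-filled np³ subshell costs electron-pairing energy.
Note the exception: Cl has a higher electron affinity than F, contrary to the simple trend — F's small 2p subshell makes the incoming electron feel strong e⁻–e⁻ repulsion, so Cl actually releases more energy on gaining an electron.
Approximate values (kJ/mol): O 141, F 328, P 72, Cl 349, Sn 107.
So from highest to lowest: Cl > F > O > Sn > P.

Cl > F > O > Sn > P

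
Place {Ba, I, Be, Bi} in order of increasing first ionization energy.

Ba < Bi < Be < I

Be is in period 2, group 2; I is in period 5, group 17; Ba is in period 6, group 2; Bi is in period 6, group 15.
First ionization energy rises across a period (greater Z_eff holds electrons more tightly) and falls down a group (valence electrons are farther from the nucleus).
These span different periods and groups, so the two trends combine.
Bi > Ba: both are in period 6; the period trend gives Bi the larger value.
Be > Bi: period and group pull opposite ways; the down-group shift dominates (900 vs 703 kJ/mol).
I > Be: the two effects oppose for this pair; the across-period effect wins (1008 vs 900 kJ/mol).
For reference (kJ/mol): Be 900, I 1008, Ba 503, Bi 703.
So from lowest to highest: Ba < Bi < Be < I.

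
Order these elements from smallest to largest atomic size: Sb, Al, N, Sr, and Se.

N, Se, Al, Sb, Sr

Radius decreases left→right (rising Z_eff, same n) and increases top→bottom (higher n).
These span different periods and groups, so the two trends combine.
Se > N: period and group pull opposite ways; the down-group shift dominates (116 vs 71 pm).
Al > Se: the two effects oppose for this pair; the across-period effect wins (126 vs 116 pm).
Sb > Al: the two effects oppose for this pair; the down-group effect wins (140 vs 126 pm).
Sr > Sb: both are in period 5; the period trend gives Sr the larger value.
Tabulated atomic radius (pm): N 71, Al 126, Se 116, Sr 185, Sb 140.
So from smallest to largest: N < Se < Al < Sb < Sr.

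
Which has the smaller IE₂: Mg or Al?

Mg

After 1 electron has been removed, what remains? Mg⁺ still has 1 valence electron; Al⁺ still has 2 valence electrons.
All are still removing valence electrons, so compare the +1 ions as you would atoms: IE_2 generally rises across a period (higher Z_eff) and falls down a group (larger shell), subject to the usual subshell exceptions.
Valence configurations: Mg⁺ [Ne]3s¹, Al⁺ [Ne]3s².
Approximate IE_2 values (kJ/mol): Mg 1451, Al 1817.
So the second ionization energies run Mg < Al.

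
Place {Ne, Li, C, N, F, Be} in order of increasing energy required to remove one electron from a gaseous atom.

Li is in period 2, group 1; Be is in period 2, group 2; C is in period 2, group 14; N is in period 2, group 15; F is in period 2, group 17; Ne is in period 2, group 18.
IE₁ increases left→right with effective nuclear charge and decreases top→bottom as the valence shell moves farther out.
All lie in period 2, so first ionization energy increases left to right.
So from lowest to highest: Li < Be < C < N < F < Ne.

Li < Be < C < N < F < Ne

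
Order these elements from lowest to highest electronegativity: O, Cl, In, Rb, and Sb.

Electronegativity increases across a period and decreases down a group, tracking effective nuclear charge and atomic size.
Here both period and group differ, so the two effects have to be weighed against each other.
In > Rb: In lies to the right of Rb in period 5, so the across-period effect alone puts In higher.
Sb > In: both are in period 5; the period trend gives Sb the larger value.
Cl > Sb: relative to Sb, both the across-period and down-group shifts push Cl's electronegativity up.
O > Cl: period and group pull opposite ways; the down-group shift dominates (3.44 vs 3.16).
Approximate values (Pauling): O 3.44, Cl 3.16, Rb 0.82, In 1.78, Sb 2.05.
So from lowest to highest: Rb < In < Sb < Cl < O.

Rb, In, Sb, Cl, O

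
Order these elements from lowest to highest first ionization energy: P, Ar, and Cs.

Cs, P, Ar

P is in period 3, group 15; Ar is in period 3, group 18; Cs is in period 6, group 1.
Across a period the outer electron is held more tightly (higher IE₁); down a group it sits in a higher shell, more shielded, and comes off more easily.
Here both period and group differ, so the two effects have to be weighed against each other.
P > Cs: relative to Cs, both the across-period and down-group shifts push P's first ionization energy up.
Ar > P: Ar lies to the right of P in period 3, so the across-period effect alone puts Ar higher.
Tabulated first ionization energy (kJ/mol): P 1012, Ar 1521, Cs 376.
So from lowest to highest: Cs < P < Ar.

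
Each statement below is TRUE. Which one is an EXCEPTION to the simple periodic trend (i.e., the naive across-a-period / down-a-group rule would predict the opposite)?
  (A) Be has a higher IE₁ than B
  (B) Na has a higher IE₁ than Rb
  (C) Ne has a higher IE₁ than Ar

(A)

The general trend: IE₁ increases across a period and decreases down a group.
(A) Be (period 2, group 2) vs B (period 2, group 13): the stated order contradicts the simple trend.
(B) Na (period 3, group 1) vs Rb (period 5, group 1): the stated order agrees with the simple trend.
(C) Ne (period 2, group 18) vs Ar (period 3, group 18): the stated order agrees with the simple trend.
The exception is (A): removing B's lone 2p electron is easier than breaking Be's filled 2s².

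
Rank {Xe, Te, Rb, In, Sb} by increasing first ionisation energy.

Rb is in period 5, group 1; In is in period 5, group 13; Sb is in period 5, group 15; Te is in period 5, group 16; Xe is in period 5, group 18.
Removing the outermost electron gets harder across a period and easier down a group.
All lie in period 5, so first ionization energy increases left to right.
So from lowest to highest: Rb < In < Sb < Te < Xe.

Rb < In < Sb < Te < Xe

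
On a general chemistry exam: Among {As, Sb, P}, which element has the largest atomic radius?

Atomic radius shrinks across a period as nuclear charge pulls the same shell inward, and grows down a group as new shells are added.
All are in group 15, so atomic radius increases down the group.
The largest atomic radius among these belongs to Sb.

Sb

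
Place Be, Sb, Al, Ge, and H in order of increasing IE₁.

H is in period 1, group 1; Be is in period 2, group 2; Al is in period 3, group 13; Ge is in period 4, group 14; Sb is in period 5, group 15.
Across a period the outer electron is held more tightly (higher IE₁); down a group it sits in a higher shell, more shielded, and comes off more easily.
These sit on a diagonal, where the across-period and down-group effects partly cancel.
Ge > Al: period and group pull opposite ways; the across-period shift dominates (762 vs 578 kJ/mol).
Sb > Ge: the two effects oppose for this pair; the across-period effect wins (831 vs 762 kJ/mol).
Be > Sb: the two effects oppose for this pair; the down-group effect wins (900 vs 831 kJ/mol).
H > Be: the two effects oppose for this pair; the down-group effect wins (1312 vs 900 kJ/mol).
Tabulated first ionization energy (kJ/mol): H 1312, Be 900, Al 578, Ge 762, Sb 831.
So from lowest to highest: Al < Ge < Sb < Be < H.

Al < Ge < Sb < Be < H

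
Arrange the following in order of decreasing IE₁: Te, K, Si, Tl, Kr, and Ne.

Ne > Kr > Te > Si > Tl > K

Ne is in period 2, group 18; Si is in period 3, group 14; K is in period 4, group 1; Kr is in period 4, group 18; Te is in period 5, group 16; Tl is in period 6, group 13.
Removing the outermost electron gets harder across a period and easier down a group.
Here both period and group differ, so the two effects have to be weighed against each other.
Tl > K: period and group pull opposite ways; the across-period shift dominates (589 vs 419 kJ/mol).
Si > Tl: relative to Tl, both the across-period and down-group shifts push Si's first ionization energy up.
Te > Si: the two effects oppose for this pair; the across-period effect wins (869 vs 786 kJ/mol).
Kr > Te: both effects reinforce here, so Kr is clearly the higher of the two.
Ne > Kr: they share group 18; the group trend gives Ne the larger value.
Approximate values (kJ/mol): Ne 2081, Si 786, K 419, Kr 1351, Te 869, Tl 589.
So from highest to lowest: Ne > Kr > Te > Si > Tl > K.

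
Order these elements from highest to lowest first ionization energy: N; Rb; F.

F > N > Rb

N is in period 2, group 15; F is in period 2, group 17; Rb is in period 5, group 1.
Removing the outermost electron gets harder across a period and easier down a group.
Here both period and group differ, so the two effects have to be weighed against each other.
N > Rb: both effects reinforce here, so N is clearly the higher of the two.
F > N: both are in period 2; the period trend gives F the larger value.
Tabulated first ionization energy (kJ/mol): N 1402, F 1681, Rb 403.
So from highest to lowest: F > N > Rb.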